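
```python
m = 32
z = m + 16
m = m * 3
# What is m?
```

Answer: 96

Derivation:
Trace (tracking m):
m = 32  # -> m = 32
z = m + 16  # -> z = 48
m = m * 3  # -> m = 96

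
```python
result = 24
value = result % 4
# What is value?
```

Answer: 0

Derivation:
Trace (tracking value):
result = 24  # -> result = 24
value = result % 4  # -> value = 0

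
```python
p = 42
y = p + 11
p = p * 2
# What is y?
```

Answer: 53

Derivation:
Trace (tracking y):
p = 42  # -> p = 42
y = p + 11  # -> y = 53
p = p * 2  # -> p = 84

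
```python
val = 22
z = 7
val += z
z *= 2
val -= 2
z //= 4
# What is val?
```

Answer: 27

Derivation:
Trace (tracking val):
val = 22  # -> val = 22
z = 7  # -> z = 7
val += z  # -> val = 29
z *= 2  # -> z = 14
val -= 2  # -> val = 27
z //= 4  # -> z = 3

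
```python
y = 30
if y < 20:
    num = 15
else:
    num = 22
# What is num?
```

Trace (tracking num):
y = 30  # -> y = 30
if y < 20:  # condition is False
else:
    num = 22  # -> num = 22

Answer: 22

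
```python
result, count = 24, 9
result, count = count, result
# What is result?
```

Answer: 9

Derivation:
Trace (tracking result):
result, count = (24, 9)  # -> result = 24, count = 9
result, count = (count, result)  # -> result = 9, count = 24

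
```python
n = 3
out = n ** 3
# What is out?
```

Trace (tracking out):
n = 3  # -> n = 3
out = n ** 3  # -> out = 27

Answer: 27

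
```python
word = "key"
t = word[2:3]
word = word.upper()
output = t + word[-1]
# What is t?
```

Answer: 'y'

Derivation:
Trace (tracking t):
word = 'key'  # -> word = 'key'
t = word[2:3]  # -> t = 'y'
word = word.upper()  # -> word = 'KEY'
output = t + word[-1]  # -> output = 'yY'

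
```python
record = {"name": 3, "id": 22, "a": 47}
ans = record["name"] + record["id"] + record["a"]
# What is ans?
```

Trace (tracking ans):
record = {'name': 3, 'id': 22, 'a': 47}  # -> record = {'name': 3, 'id': 22, 'a': 47}
ans = record['name'] + record['id'] + record['a']  # -> ans = 72

Answer: 72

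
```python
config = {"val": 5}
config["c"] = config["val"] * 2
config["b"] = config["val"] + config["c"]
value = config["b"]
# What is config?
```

Trace (tracking config):
config = {'val': 5}  # -> config = {'val': 5}
config['c'] = config['val'] * 2  # -> config = {'val': 5, 'c': 10}
config['b'] = config['val'] + config['c']  # -> config = {'val': 5, 'c': 10, 'b': 15}
value = config['b']  # -> value = 15

Answer: {'val': 5, 'c': 10, 'b': 15}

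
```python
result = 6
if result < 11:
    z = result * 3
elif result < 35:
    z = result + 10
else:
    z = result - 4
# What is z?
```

Trace (tracking z):
result = 6  # -> result = 6
if result < 11:  # condition is True
    z = result * 3  # -> z = 18

Answer: 18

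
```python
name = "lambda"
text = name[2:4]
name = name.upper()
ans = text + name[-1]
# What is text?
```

Answer: 'mb'

Derivation:
Trace (tracking text):
name = 'lambda'  # -> name = 'lambda'
text = name[2:4]  # -> text = 'mb'
name = name.upper()  # -> name = 'LAMBDA'
ans = text + name[-1]  # -> ans = 'mbA'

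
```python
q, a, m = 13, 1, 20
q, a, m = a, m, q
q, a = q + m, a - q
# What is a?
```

Answer: 19

Derivation:
Trace (tracking a):
q, a, m = (13, 1, 20)  # -> q = 13, a = 1, m = 20
q, a, m = (a, m, q)  # -> q = 1, a = 20, m = 13
q, a = (q + m, a - q)  # -> q = 14, a = 19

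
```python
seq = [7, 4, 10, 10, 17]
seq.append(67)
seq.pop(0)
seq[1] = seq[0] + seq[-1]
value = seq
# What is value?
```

Trace (tracking value):
seq = [7, 4, 10, 10, 17]  # -> seq = [7, 4, 10, 10, 17]
seq.append(67)  # -> seq = [7, 4, 10, 10, 17, 67]
seq.pop(0)  # -> seq = [4, 10, 10, 17, 67]
seq[1] = seq[0] + seq[-1]  # -> seq = [4, 71, 10, 17, 67]
value = seq  # -> value = [4, 71, 10, 17, 67]

Answer: [4, 71, 10, 17, 67]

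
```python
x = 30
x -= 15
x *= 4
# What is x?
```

Answer: 60

Derivation:
Trace (tracking x):
x = 30  # -> x = 30
x -= 15  # -> x = 15
x *= 4  # -> x = 60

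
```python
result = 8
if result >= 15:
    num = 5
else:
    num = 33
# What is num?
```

Answer: 33

Derivation:
Trace (tracking num):
result = 8  # -> result = 8
if result >= 15:  # condition is False
else:
    num = 33  # -> num = 33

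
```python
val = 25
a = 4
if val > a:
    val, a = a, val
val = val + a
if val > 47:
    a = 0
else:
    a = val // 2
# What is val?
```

Trace (tracking val):
val = 25  # -> val = 25
a = 4  # -> a = 4
if val > a:  # condition is True
    val, a = (a, val)  # -> val = 4, a = 25
val = val + a  # -> val = 29
if val > 47:  # condition is False
else:
    a = val // 2  # -> a = 14

Answer: 29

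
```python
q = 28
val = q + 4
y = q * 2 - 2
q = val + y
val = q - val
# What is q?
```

Trace (tracking q):
q = 28  # -> q = 28
val = q + 4  # -> val = 32
y = q * 2 - 2  # -> y = 54
q = val + y  # -> q = 86
val = q - val  # -> val = 54

Answer: 86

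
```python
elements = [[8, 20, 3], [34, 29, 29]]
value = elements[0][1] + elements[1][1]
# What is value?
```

Answer: 49

Derivation:
Trace (tracking value):
elements = [[8, 20, 3], [34, 29, 29]]  # -> elements = [[8, 20, 3], [34, 29, 29]]
value = elements[0][1] + elements[1][1]  # -> value = 49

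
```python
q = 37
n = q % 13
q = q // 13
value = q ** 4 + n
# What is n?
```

Answer: 11

Derivation:
Trace (tracking n):
q = 37  # -> q = 37
n = q % 13  # -> n = 11
q = q // 13  # -> q = 2
value = q ** 4 + n  # -> value = 27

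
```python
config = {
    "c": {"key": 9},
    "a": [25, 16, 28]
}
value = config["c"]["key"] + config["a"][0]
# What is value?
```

Answer: 34

Derivation:
Trace (tracking value):
config = {'c': {'key': 9}, 'a': [25, 16, 28]}  # -> config = {'c': {'key': 9}, 'a': [25, 16, 28]}
value = config['c']['key'] + config['a'][0]  # -> value = 34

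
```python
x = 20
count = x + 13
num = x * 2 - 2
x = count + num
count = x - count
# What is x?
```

Answer: 71

Derivation:
Trace (tracking x):
x = 20  # -> x = 20
count = x + 13  # -> count = 33
num = x * 2 - 2  # -> num = 38
x = count + num  # -> x = 71
count = x - count  # -> count = 38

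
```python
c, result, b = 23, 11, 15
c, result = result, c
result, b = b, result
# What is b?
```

Trace (tracking b):
c, result, b = (23, 11, 15)  # -> c = 23, result = 11, b = 15
c, result = (result, c)  # -> c = 11, result = 23
result, b = (b, result)  # -> result = 15, b = 23

Answer: 23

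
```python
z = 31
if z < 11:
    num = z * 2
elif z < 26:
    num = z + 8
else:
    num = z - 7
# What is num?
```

Answer: 24

Derivation:
Trace (tracking num):
z = 31  # -> z = 31
if z < 11:  # condition is False
elif z < 26:  # condition is False
else:
    num = z - 7  # -> num = 24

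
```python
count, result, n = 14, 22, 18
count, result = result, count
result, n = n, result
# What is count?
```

Answer: 22

Derivation:
Trace (tracking count):
count, result, n = (14, 22, 18)  # -> count = 14, result = 22, n = 18
count, result = (result, count)  # -> count = 22, result = 14
result, n = (n, result)  # -> result = 18, n = 14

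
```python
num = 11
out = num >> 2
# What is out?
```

Answer: 2

Derivation:
Trace (tracking out):
num = 11  # -> num = 11
out = num >> 2  # -> out = 2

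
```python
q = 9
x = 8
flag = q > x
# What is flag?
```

Answer: True

Derivation:
Trace (tracking flag):
q = 9  # -> q = 9
x = 8  # -> x = 8
flag = q > x  # -> flag = True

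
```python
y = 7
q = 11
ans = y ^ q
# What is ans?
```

Answer: 12

Derivation:
Trace (tracking ans):
y = 7  # -> y = 7
q = 11  # -> q = 11
ans = y ^ q  # -> ans = 12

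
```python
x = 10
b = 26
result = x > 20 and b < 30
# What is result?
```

Trace (tracking result):
x = 10  # -> x = 10
b = 26  # -> b = 26
result = x > 20 and b < 30  # -> result = False

Answer: False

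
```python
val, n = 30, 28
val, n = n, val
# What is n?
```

Answer: 30

Derivation:
Trace (tracking n):
val, n = (30, 28)  # -> val = 30, n = 28
val, n = (n, val)  # -> val = 28, n = 30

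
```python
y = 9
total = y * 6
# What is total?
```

Trace (tracking total):
y = 9  # -> y = 9
total = y * 6  # -> total = 54

Answer: 54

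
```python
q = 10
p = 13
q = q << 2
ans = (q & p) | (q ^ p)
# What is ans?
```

Trace (tracking ans):
q = 10  # -> q = 10
p = 13  # -> p = 13
q = q << 2  # -> q = 40
ans = q & p | q ^ p  # -> ans = 45

Answer: 45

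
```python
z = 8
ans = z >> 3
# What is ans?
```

Answer: 1

Derivation:
Trace (tracking ans):
z = 8  # -> z = 8
ans = z >> 3  # -> ans = 1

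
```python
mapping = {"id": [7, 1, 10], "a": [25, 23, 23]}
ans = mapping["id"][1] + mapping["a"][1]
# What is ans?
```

Trace (tracking ans):
mapping = {'id': [7, 1, 10], 'a': [25, 23, 23]}  # -> mapping = {'id': [7, 1, 10], 'a': [25, 23, 23]}
ans = mapping['id'][1] + mapping['a'][1]  # -> ans = 24

Answer: 24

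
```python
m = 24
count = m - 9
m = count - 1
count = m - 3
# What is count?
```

Trace (tracking count):
m = 24  # -> m = 24
count = m - 9  # -> count = 15
m = count - 1  # -> m = 14
count = m - 3  # -> count = 11

Answer: 11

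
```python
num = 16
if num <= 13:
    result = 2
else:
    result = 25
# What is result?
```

Trace (tracking result):
num = 16  # -> num = 16
if num <= 13:  # condition is False
else:
    result = 25  # -> result = 25

Answer: 25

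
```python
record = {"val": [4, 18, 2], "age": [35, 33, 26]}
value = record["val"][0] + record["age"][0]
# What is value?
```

Trace (tracking value):
record = {'val': [4, 18, 2], 'age': [35, 33, 26]}  # -> record = {'val': [4, 18, 2], 'age': [35, 33, 26]}
value = record['val'][0] + record['age'][0]  # -> value = 39

Answer: 39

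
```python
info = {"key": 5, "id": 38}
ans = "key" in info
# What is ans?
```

Trace (tracking ans):
info = {'key': 5, 'id': 38}  # -> info = {'key': 5, 'id': 38}
ans = 'key' in info  # -> ans = True

Answer: True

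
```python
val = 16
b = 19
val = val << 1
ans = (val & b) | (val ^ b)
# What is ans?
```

Trace (tracking ans):
val = 16  # -> val = 16
b = 19  # -> b = 19
val = val << 1  # -> val = 32
ans = val & b | val ^ b  # -> ans = 51

Answer: 51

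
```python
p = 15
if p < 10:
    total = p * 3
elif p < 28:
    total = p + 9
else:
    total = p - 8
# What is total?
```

Answer: 24

Derivation:
Trace (tracking total):
p = 15  # -> p = 15
if p < 10:  # condition is False
elif p < 28:  # condition is True
    total = p + 9  # -> total = 24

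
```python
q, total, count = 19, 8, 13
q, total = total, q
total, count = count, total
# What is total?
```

Answer: 13

Derivation:
Trace (tracking total):
q, total, count = (19, 8, 13)  # -> q = 19, total = 8, count = 13
q, total = (total, q)  # -> q = 8, total = 19
total, count = (count, total)  # -> total = 13, count = 19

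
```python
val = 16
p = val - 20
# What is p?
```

Trace (tracking p):
val = 16  # -> val = 16
p = val - 20  # -> p = -4

Answer: -4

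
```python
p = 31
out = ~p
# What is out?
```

Answer: -32

Derivation:
Trace (tracking out):
p = 31  # -> p = 31
out = ~p  # -> out = -32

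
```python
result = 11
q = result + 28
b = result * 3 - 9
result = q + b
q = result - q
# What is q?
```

Trace (tracking q):
result = 11  # -> result = 11
q = result + 28  # -> q = 39
b = result * 3 - 9  # -> b = 24
result = q + b  # -> result = 63
q = result - q  # -> q = 24

Answer: 24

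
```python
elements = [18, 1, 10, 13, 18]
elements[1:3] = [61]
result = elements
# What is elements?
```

Answer: [18, 61, 13, 18]

Derivation:
Trace (tracking elements):
elements = [18, 1, 10, 13, 18]  # -> elements = [18, 1, 10, 13, 18]
elements[1:3] = [61]  # -> elements = [18, 61, 13, 18]
result = elements  # -> result = [18, 61, 13, 18]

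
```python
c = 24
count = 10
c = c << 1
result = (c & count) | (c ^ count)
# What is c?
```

Trace (tracking c):
c = 24  # -> c = 24
count = 10  # -> count = 10
c = c << 1  # -> c = 48
result = c & count | c ^ count  # -> result = 58

Answer: 48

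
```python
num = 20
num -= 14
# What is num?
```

Answer: 6

Derivation:
Trace (tracking num):
num = 20  # -> num = 20
num -= 14  # -> num = 6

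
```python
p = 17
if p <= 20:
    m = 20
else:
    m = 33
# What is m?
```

Answer: 20

Derivation:
Trace (tracking m):
p = 17  # -> p = 17
if p <= 20:  # condition is True
    m = 20  # -> m = 20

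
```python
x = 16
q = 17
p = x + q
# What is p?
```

Trace (tracking p):
x = 16  # -> x = 16
q = 17  # -> q = 17
p = x + q  # -> p = 33

Answer: 33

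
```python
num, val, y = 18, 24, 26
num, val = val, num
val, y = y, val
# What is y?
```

Answer: 18

Derivation:
Trace (tracking y):
num, val, y = (18, 24, 26)  # -> num = 18, val = 24, y = 26
num, val = (val, num)  # -> num = 24, val = 18
val, y = (y, val)  # -> val = 26, y = 18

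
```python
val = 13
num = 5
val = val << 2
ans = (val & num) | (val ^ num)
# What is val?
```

Answer: 52

Derivation:
Trace (tracking val):
val = 13  # -> val = 13
num = 5  # -> num = 5
val = val << 2  # -> val = 52
ans = val & num | val ^ num  # -> ans = 53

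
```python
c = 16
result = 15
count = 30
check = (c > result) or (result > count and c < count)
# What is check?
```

Trace (tracking check):
c = 16  # -> c = 16
result = 15  # -> result = 15
count = 30  # -> count = 30
check = c > result or (result > count and c < count)  # -> check = True

Answer: True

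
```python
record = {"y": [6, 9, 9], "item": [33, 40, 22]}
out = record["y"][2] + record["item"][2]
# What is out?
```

Trace (tracking out):
record = {'y': [6, 9, 9], 'item': [33, 40, 22]}  # -> record = {'y': [6, 9, 9], 'item': [33, 40, 22]}
out = record['y'][2] + record['item'][2]  # -> out = 31

Answer: 31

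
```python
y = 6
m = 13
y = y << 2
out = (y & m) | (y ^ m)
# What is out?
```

Trace (tracking out):
y = 6  # -> y = 6
m = 13  # -> m = 13
y = y << 2  # -> y = 24
out = y & m | y ^ m  # -> out = 29

Answer: 29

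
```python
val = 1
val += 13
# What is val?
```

Trace (tracking val):
val = 1  # -> val = 1
val += 13  # -> val = 14

Answer: 14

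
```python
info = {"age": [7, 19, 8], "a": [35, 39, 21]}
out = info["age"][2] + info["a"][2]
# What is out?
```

Answer: 29

Derivation:
Trace (tracking out):
info = {'age': [7, 19, 8], 'a': [35, 39, 21]}  # -> info = {'age': [7, 19, 8], 'a': [35, 39, 21]}
out = info['age'][2] + info['a'][2]  # -> out = 29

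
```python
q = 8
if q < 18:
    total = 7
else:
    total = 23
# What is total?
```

Answer: 7

Derivation:
Trace (tracking total):
q = 8  # -> q = 8
if q < 18:  # condition is True
    total = 7  # -> total = 7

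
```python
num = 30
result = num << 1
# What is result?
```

Answer: 60

Derivation:
Trace (tracking result):
num = 30  # -> num = 30
result = num << 1  # -> result = 60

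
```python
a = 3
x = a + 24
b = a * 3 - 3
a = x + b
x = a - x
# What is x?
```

Trace (tracking x):
a = 3  # -> a = 3
x = a + 24  # -> x = 27
b = a * 3 - 3  # -> b = 6
a = x + b  # -> a = 33
x = a - x  # -> x = 6

Answer: 6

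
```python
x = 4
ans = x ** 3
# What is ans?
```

Answer: 64

Derivation:
Trace (tracking ans):
x = 4  # -> x = 4
ans = x ** 3  # -> ans = 64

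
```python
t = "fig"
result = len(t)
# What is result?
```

Trace (tracking result):
t = 'fig'  # -> t = 'fig'
result = len(t)  # -> result = 3

Answer: 3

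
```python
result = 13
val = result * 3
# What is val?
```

Trace (tracking val):
result = 13  # -> result = 13
val = result * 3  # -> val = 39

Answer: 39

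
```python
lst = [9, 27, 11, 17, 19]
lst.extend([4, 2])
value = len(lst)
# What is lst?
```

Answer: [9, 27, 11, 17, 19, 4, 2]

Derivation:
Trace (tracking lst):
lst = [9, 27, 11, 17, 19]  # -> lst = [9, 27, 11, 17, 19]
lst.extend([4, 2])  # -> lst = [9, 27, 11, 17, 19, 4, 2]
value = len(lst)  # -> value = 7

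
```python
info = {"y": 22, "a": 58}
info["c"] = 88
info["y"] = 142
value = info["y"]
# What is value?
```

Trace (tracking value):
info = {'y': 22, 'a': 58}  # -> info = {'y': 22, 'a': 58}
info['c'] = 88  # -> info = {'y': 22, 'a': 58, 'c': 88}
info['y'] = 142  # -> info = {'y': 142, 'a': 58, 'c': 88}
value = info['y']  # -> value = 142

Answer: 142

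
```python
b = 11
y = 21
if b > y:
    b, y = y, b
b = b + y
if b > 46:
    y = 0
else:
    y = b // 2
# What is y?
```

Answer: 16

Derivation:
Trace (tracking y):
b = 11  # -> b = 11
y = 21  # -> y = 21
if b > y:  # condition is False
b = b + y  # -> b = 32
if b > 46:  # condition is False
else:
    y = b // 2  # -> y = 16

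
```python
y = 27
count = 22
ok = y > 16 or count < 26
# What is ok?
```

Answer: True

Derivation:
Trace (tracking ok):
y = 27  # -> y = 27
count = 22  # -> count = 22
ok = y > 16 or count < 26  # -> ok = True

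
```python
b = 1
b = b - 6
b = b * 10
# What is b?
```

Answer: -50

Derivation:
Trace (tracking b):
b = 1  # -> b = 1
b = b - 6  # -> b = -5
b = b * 10  # -> b = -50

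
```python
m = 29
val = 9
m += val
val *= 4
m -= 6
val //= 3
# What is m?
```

Answer: 32

Derivation:
Trace (tracking m):
m = 29  # -> m = 29
val = 9  # -> val = 9
m += val  # -> m = 38
val *= 4  # -> val = 36
m -= 6  # -> m = 32
val //= 3  # -> val = 12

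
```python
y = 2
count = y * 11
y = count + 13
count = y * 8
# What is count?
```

Trace (tracking count):
y = 2  # -> y = 2
count = y * 11  # -> count = 22
y = count + 13  # -> y = 35
count = y * 8  # -> count = 280

Answer: 280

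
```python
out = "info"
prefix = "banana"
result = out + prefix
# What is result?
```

Answer: 'infobanana'

Derivation:
Trace (tracking result):
out = 'info'  # -> out = 'info'
prefix = 'banana'  # -> prefix = 'banana'
result = out + prefix  # -> result = 'infobanana'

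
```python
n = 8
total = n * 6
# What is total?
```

Answer: 48

Derivation:
Trace (tracking total):
n = 8  # -> n = 8
total = n * 6  # -> total = 48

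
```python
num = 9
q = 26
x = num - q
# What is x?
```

Answer: -17

Derivation:
Trace (tracking x):
num = 9  # -> num = 9
q = 26  # -> q = 26
x = num - q  # -> x = -17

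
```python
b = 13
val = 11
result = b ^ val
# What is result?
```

Trace (tracking result):
b = 13  # -> b = 13
val = 11  # -> val = 11
result = b ^ val  # -> result = 6

Answer: 6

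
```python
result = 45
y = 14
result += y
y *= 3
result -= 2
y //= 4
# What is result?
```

Trace (tracking result):
result = 45  # -> result = 45
y = 14  # -> y = 14
result += y  # -> result = 59
y *= 3  # -> y = 42
result -= 2  # -> result = 57
y //= 4  # -> y = 10

Answer: 57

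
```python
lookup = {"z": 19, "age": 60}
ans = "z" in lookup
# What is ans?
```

Trace (tracking ans):
lookup = {'z': 19, 'age': 60}  # -> lookup = {'z': 19, 'age': 60}
ans = 'z' in lookup  # -> ans = True

Answer: True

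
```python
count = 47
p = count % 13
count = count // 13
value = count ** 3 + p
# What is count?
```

Answer: 3

Derivation:
Trace (tracking count):
count = 47  # -> count = 47
p = count % 13  # -> p = 8
count = count // 13  # -> count = 3
value = count ** 3 + p  # -> value = 35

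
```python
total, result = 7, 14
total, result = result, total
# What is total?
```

Trace (tracking total):
total, result = (7, 14)  # -> total = 7, result = 14
total, result = (result, total)  # -> total = 14, result = 7

Answer: 14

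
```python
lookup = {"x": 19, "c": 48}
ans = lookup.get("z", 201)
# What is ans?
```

Answer: 201

Derivation:
Trace (tracking ans):
lookup = {'x': 19, 'c': 48}  # -> lookup = {'x': 19, 'c': 48}
ans = lookup.get('z', 201)  # -> ans = 201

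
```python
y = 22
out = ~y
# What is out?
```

Answer: -23

Derivation:
Trace (tracking out):
y = 22  # -> y = 22
out = ~y  # -> out = -23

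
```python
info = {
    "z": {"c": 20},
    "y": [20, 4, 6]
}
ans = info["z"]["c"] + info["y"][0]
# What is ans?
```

Trace (tracking ans):
info = {'z': {'c': 20}, 'y': [20, 4, 6]}  # -> info = {'z': {'c': 20}, 'y': [20, 4, 6]}
ans = info['z']['c'] + info['y'][0]  # -> ans = 40

Answer: 40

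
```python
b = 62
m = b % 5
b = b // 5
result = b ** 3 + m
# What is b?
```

Trace (tracking b):
b = 62  # -> b = 62
m = b % 5  # -> m = 2
b = b // 5  # -> b = 12
result = b ** 3 + m  # -> result = 1730

Answer: 12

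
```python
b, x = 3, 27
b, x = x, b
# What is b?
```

Trace (tracking b):
b, x = (3, 27)  # -> b = 3, x = 27
b, x = (x, b)  # -> b = 27, x = 3

Answer: 27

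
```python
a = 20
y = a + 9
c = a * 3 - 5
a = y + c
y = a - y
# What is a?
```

Answer: 84

Derivation:
Trace (tracking a):
a = 20  # -> a = 20
y = a + 9  # -> y = 29
c = a * 3 - 5  # -> c = 55
a = y + c  # -> a = 84
y = a - y  # -> y = 55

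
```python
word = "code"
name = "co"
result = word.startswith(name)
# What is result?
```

Trace (tracking result):
word = 'code'  # -> word = 'code'
name = 'co'  # -> name = 'co'
result = word.startswith(name)  # -> result = True

Answer: True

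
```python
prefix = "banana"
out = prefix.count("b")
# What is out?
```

Answer: 1

Derivation:
Trace (tracking out):
prefix = 'banana'  # -> prefix = 'banana'
out = prefix.count('b')  # -> out = 1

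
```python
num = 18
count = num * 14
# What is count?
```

Trace (tracking count):
num = 18  # -> num = 18
count = num * 14  # -> count = 252

Answer: 252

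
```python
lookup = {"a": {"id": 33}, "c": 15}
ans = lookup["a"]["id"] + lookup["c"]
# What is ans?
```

Trace (tracking ans):
lookup = {'a': {'id': 33}, 'c': 15}  # -> lookup = {'a': {'id': 33}, 'c': 15}
ans = lookup['a']['id'] + lookup['c']  # -> ans = 48

Answer: 48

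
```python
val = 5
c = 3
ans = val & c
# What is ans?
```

Trace (tracking ans):
val = 5  # -> val = 5
c = 3  # -> c = 3
ans = val & c  # -> ans = 1

Answer: 1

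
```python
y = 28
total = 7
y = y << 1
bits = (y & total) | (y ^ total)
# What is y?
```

Answer: 56

Derivation:
Trace (tracking y):
y = 28  # -> y = 28
total = 7  # -> total = 7
y = y << 1  # -> y = 56
bits = y & total | y ^ total  # -> bits = 63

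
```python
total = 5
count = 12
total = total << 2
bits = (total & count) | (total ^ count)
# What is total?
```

Trace (tracking total):
total = 5  # -> total = 5
count = 12  # -> count = 12
total = total << 2  # -> total = 20
bits = total & count | total ^ count  # -> bits = 28

Answer: 20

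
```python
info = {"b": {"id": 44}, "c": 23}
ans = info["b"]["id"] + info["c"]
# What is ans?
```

Trace (tracking ans):
info = {'b': {'id': 44}, 'c': 23}  # -> info = {'b': {'id': 44}, 'c': 23}
ans = info['b']['id'] + info['c']  # -> ans = 67

Answer: 67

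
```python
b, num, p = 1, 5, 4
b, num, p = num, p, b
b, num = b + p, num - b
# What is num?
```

Trace (tracking num):
b, num, p = (1, 5, 4)  # -> b = 1, num = 5, p = 4
b, num, p = (num, p, b)  # -> b = 5, num = 4, p = 1
b, num = (b + p, num - b)  # -> b = 6, num = -1

Answer: -1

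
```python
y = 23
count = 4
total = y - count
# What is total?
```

Trace (tracking total):
y = 23  # -> y = 23
count = 4  # -> count = 4
total = y - count  # -> total = 19

Answer: 19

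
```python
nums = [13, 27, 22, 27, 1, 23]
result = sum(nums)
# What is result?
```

Answer: 113

Derivation:
Trace (tracking result):
nums = [13, 27, 22, 27, 1, 23]  # -> nums = [13, 27, 22, 27, 1, 23]
result = sum(nums)  # -> result = 113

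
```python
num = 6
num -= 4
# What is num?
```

Answer: 2

Derivation:
Trace (tracking num):
num = 6  # -> num = 6
num -= 4  # -> num = 2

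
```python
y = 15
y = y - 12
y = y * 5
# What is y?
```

Answer: 15

Derivation:
Trace (tracking y):
y = 15  # -> y = 15
y = y - 12  # -> y = 3
y = y * 5  # -> y = 15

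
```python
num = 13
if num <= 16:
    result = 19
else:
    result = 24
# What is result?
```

Trace (tracking result):
num = 13  # -> num = 13
if num <= 16:  # condition is True
    result = 19  # -> result = 19

Answer: 19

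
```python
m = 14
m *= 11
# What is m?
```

Trace (tracking m):
m = 14  # -> m = 14
m *= 11  # -> m = 154

Answer: 154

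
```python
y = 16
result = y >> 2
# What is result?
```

Answer: 4

Derivation:
Trace (tracking result):
y = 16  # -> y = 16
result = y >> 2  # -> result = 4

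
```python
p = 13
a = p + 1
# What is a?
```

Answer: 14

Derivation:
Trace (tracking a):
p = 13  # -> p = 13
a = p + 1  # -> a = 14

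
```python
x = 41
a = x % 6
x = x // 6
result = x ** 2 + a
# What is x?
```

Answer: 6

Derivation:
Trace (tracking x):
x = 41  # -> x = 41
a = x % 6  # -> a = 5
x = x // 6  # -> x = 6
result = x ** 2 + a  # -> result = 41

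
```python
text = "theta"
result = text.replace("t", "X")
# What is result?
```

Answer: 'XheXa'

Derivation:
Trace (tracking result):
text = 'theta'  # -> text = 'theta'
result = text.replace('t', 'X')  # -> result = 'XheXa'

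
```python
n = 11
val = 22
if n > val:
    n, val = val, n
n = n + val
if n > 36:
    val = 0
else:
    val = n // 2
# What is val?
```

Answer: 16

Derivation:
Trace (tracking val):
n = 11  # -> n = 11
val = 22  # -> val = 22
if n > val:  # condition is False
n = n + val  # -> n = 33
if n > 36:  # condition is False
else:
    val = n // 2  # -> val = 16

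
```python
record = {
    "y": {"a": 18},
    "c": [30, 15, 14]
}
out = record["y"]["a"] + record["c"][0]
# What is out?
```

Trace (tracking out):
record = {'y': {'a': 18}, 'c': [30, 15, 14]}  # -> record = {'y': {'a': 18}, 'c': [30, 15, 14]}
out = record['y']['a'] + record['c'][0]  # -> out = 48

Answer: 48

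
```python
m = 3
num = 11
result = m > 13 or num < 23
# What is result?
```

Answer: True

Derivation:
Trace (tracking result):
m = 3  # -> m = 3
num = 11  # -> num = 11
result = m > 13 or num < 23  # -> result = True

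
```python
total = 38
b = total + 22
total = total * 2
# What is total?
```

Answer: 76

Derivation:
Trace (tracking total):
total = 38  # -> total = 38
b = total + 22  # -> b = 60
total = total * 2  # -> total = 76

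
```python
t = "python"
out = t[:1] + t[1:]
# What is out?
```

Trace (tracking out):
t = 'python'  # -> t = 'python'
out = t[:1] + t[1:]  # -> out = 'python'

Answer: 'python'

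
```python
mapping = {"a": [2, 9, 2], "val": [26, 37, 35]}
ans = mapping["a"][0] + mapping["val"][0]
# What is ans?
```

Trace (tracking ans):
mapping = {'a': [2, 9, 2], 'val': [26, 37, 35]}  # -> mapping = {'a': [2, 9, 2], 'val': [26, 37, 35]}
ans = mapping['a'][0] + mapping['val'][0]  # -> ans = 28

Answer: 28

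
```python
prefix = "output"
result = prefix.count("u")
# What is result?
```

Trace (tracking result):
prefix = 'output'  # -> prefix = 'output'
result = prefix.count('u')  # -> result = 2

Answer: 2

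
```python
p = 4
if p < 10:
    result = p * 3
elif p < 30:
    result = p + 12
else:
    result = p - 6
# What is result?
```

Trace (tracking result):
p = 4  # -> p = 4
if p < 10:  # condition is True
    result = p * 3  # -> result = 12

Answer: 12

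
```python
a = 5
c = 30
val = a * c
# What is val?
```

Trace (tracking val):
a = 5  # -> a = 5
c = 30  # -> c = 30
val = a * c  # -> val = 150

Answer: 150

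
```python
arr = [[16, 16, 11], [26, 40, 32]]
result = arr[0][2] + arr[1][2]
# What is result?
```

Answer: 43

Derivation:
Trace (tracking result):
arr = [[16, 16, 11], [26, 40, 32]]  # -> arr = [[16, 16, 11], [26, 40, 32]]
result = arr[0][2] + arr[1][2]  # -> result = 43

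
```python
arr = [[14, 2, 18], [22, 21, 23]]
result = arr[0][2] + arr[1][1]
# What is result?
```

Trace (tracking result):
arr = [[14, 2, 18], [22, 21, 23]]  # -> arr = [[14, 2, 18], [22, 21, 23]]
result = arr[0][2] + arr[1][1]  # -> result = 39

Answer: 39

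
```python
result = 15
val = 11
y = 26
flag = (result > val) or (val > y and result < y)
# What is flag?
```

Answer: True

Derivation:
Trace (tracking flag):
result = 15  # -> result = 15
val = 11  # -> val = 11
y = 26  # -> y = 26
flag = result > val or (val > y and result < y)  # -> flag = True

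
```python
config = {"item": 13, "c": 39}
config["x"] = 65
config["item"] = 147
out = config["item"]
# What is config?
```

Answer: {'item': 147, 'c': 39, 'x': 65}

Derivation:
Trace (tracking config):
config = {'item': 13, 'c': 39}  # -> config = {'item': 13, 'c': 39}
config['x'] = 65  # -> config = {'item': 13, 'c': 39, 'x': 65}
config['item'] = 147  # -> config = {'item': 147, 'c': 39, 'x': 65}
out = config['item']  # -> out = 147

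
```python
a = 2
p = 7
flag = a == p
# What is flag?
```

Trace (tracking flag):
a = 2  # -> a = 2
p = 7  # -> p = 7
flag = a == p  # -> flag = False

Answer: False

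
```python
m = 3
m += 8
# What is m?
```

Answer: 11

Derivation:
Trace (tracking m):
m = 3  # -> m = 3
m += 8  # -> m = 11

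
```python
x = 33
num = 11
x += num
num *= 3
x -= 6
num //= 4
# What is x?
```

Trace (tracking x):
x = 33  # -> x = 33
num = 11  # -> num = 11
x += num  # -> x = 44
num *= 3  # -> num = 33
x -= 6  # -> x = 38
num //= 4  # -> num = 8

Answer: 38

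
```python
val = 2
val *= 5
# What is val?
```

Answer: 10

Derivation:
Trace (tracking val):
val = 2  # -> val = 2
val *= 5  # -> val = 10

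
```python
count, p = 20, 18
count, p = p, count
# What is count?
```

Trace (tracking count):
count, p = (20, 18)  # -> count = 20, p = 18
count, p = (p, count)  # -> count = 18, p = 20

Answer: 18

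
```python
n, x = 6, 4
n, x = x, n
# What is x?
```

Answer: 6

Derivation:
Trace (tracking x):
n, x = (6, 4)  # -> n = 6, x = 4
n, x = (x, n)  # -> n = 4, x = 6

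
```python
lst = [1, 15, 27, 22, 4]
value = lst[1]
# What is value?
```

Trace (tracking value):
lst = [1, 15, 27, 22, 4]  # -> lst = [1, 15, 27, 22, 4]
value = lst[1]  # -> value = 15

Answer: 15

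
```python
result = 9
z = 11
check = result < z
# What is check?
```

Answer: True

Derivation:
Trace (tracking check):
result = 9  # -> result = 9
z = 11  # -> z = 11
check = result < z  # -> check = True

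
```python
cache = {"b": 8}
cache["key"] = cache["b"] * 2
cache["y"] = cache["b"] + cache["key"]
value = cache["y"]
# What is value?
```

Answer: 24

Derivation:
Trace (tracking value):
cache = {'b': 8}  # -> cache = {'b': 8}
cache['key'] = cache['b'] * 2  # -> cache = {'b': 8, 'key': 16}
cache['y'] = cache['b'] + cache['key']  # -> cache = {'b': 8, 'key': 16, 'y': 24}
value = cache['y']  # -> value = 24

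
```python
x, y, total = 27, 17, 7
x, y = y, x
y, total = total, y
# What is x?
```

Answer: 17

Derivation:
Trace (tracking x):
x, y, total = (27, 17, 7)  # -> x = 27, y = 17, total = 7
x, y = (y, x)  # -> x = 17, y = 27
y, total = (total, y)  # -> y = 7, total = 27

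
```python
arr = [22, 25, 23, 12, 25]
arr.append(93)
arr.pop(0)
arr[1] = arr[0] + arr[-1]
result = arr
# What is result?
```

Trace (tracking result):
arr = [22, 25, 23, 12, 25]  # -> arr = [22, 25, 23, 12, 25]
arr.append(93)  # -> arr = [22, 25, 23, 12, 25, 93]
arr.pop(0)  # -> arr = [25, 23, 12, 25, 93]
arr[1] = arr[0] + arr[-1]  # -> arr = [25, 118, 12, 25, 93]
result = arr  # -> result = [25, 118, 12, 25, 93]

Answer: [25, 118, 12, 25, 93]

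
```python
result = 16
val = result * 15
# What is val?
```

Answer: 240

Derivation:
Trace (tracking val):
result = 16  # -> result = 16
val = result * 15  # -> val = 240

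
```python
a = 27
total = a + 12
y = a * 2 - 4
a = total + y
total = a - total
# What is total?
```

Answer: 50

Derivation:
Trace (tracking total):
a = 27  # -> a = 27
total = a + 12  # -> total = 39
y = a * 2 - 4  # -> y = 50
a = total + y  # -> a = 89
total = a - total  # -> total = 50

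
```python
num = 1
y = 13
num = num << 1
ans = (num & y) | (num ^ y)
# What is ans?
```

Answer: 15

Derivation:
Trace (tracking ans):
num = 1  # -> num = 1
y = 13  # -> y = 13
num = num << 1  # -> num = 2
ans = num & y | num ^ y  # -> ans = 15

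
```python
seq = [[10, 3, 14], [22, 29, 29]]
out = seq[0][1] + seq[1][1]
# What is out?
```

Answer: 32

Derivation:
Trace (tracking out):
seq = [[10, 3, 14], [22, 29, 29]]  # -> seq = [[10, 3, 14], [22, 29, 29]]
out = seq[0][1] + seq[1][1]  # -> out = 32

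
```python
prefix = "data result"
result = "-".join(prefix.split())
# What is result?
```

Answer: 'data-result'

Derivation:
Trace (tracking result):
prefix = 'data result'  # -> prefix = 'data result'
result = '-'.join(prefix.split())  # -> result = 'data-result'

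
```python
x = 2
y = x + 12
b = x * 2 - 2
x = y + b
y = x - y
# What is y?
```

Answer: 2

Derivation:
Trace (tracking y):
x = 2  # -> x = 2
y = x + 12  # -> y = 14
b = x * 2 - 2  # -> b = 2
x = y + b  # -> x = 16
y = x - y  # -> y = 2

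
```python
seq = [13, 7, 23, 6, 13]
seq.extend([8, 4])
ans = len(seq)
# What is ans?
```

Answer: 7

Derivation:
Trace (tracking ans):
seq = [13, 7, 23, 6, 13]  # -> seq = [13, 7, 23, 6, 13]
seq.extend([8, 4])  # -> seq = [13, 7, 23, 6, 13, 8, 4]
ans = len(seq)  # -> ans = 7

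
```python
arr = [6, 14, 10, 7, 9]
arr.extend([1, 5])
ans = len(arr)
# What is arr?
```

Answer: [6, 14, 10, 7, 9, 1, 5]

Derivation:
Trace (tracking arr):
arr = [6, 14, 10, 7, 9]  # -> arr = [6, 14, 10, 7, 9]
arr.extend([1, 5])  # -> arr = [6, 14, 10, 7, 9, 1, 5]
ans = len(arr)  # -> ans = 7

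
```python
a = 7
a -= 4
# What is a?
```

Answer: 3

Derivation:
Trace (tracking a):
a = 7  # -> a = 7
a -= 4  # -> a = 3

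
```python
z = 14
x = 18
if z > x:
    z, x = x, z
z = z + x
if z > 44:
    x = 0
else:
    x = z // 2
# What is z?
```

Trace (tracking z):
z = 14  # -> z = 14
x = 18  # -> x = 18
if z > x:  # condition is False
z = z + x  # -> z = 32
if z > 44:  # condition is False
else:
    x = z // 2  # -> x = 16

Answer: 32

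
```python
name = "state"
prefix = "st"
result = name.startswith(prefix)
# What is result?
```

Answer: True

Derivation:
Trace (tracking result):
name = 'state'  # -> name = 'state'
prefix = 'st'  # -> prefix = 'st'
result = name.startswith(prefix)  # -> result = True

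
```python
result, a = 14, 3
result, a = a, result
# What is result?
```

Answer: 3

Derivation:
Trace (tracking result):
result, a = (14, 3)  # -> result = 14, a = 3
result, a = (a, result)  # -> result = 3, a = 14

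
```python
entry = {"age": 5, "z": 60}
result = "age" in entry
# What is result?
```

Trace (tracking result):
entry = {'age': 5, 'z': 60}  # -> entry = {'age': 5, 'z': 60}
result = 'age' in entry  # -> result = True

Answer: True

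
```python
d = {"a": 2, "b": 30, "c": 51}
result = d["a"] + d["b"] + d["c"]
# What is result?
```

Answer: 83

Derivation:
Trace (tracking result):
d = {'a': 2, 'b': 30, 'c': 51}  # -> d = {'a': 2, 'b': 30, 'c': 51}
result = d['a'] + d['b'] + d['c']  # -> result = 83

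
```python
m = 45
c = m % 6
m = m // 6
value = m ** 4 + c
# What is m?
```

Trace (tracking m):
m = 45  # -> m = 45
c = m % 6  # -> c = 3
m = m // 6  # -> m = 7
value = m ** 4 + c  # -> value = 2404

Answer: 7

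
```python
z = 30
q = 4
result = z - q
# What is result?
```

Trace (tracking result):
z = 30  # -> z = 30
q = 4  # -> q = 4
result = z - q  # -> result = 26

Answer: 26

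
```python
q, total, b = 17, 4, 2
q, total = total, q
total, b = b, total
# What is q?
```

Answer: 4

Derivation:
Trace (tracking q):
q, total, b = (17, 4, 2)  # -> q = 17, total = 4, b = 2
q, total = (total, q)  # -> q = 4, total = 17
total, b = (b, total)  # -> total = 2, b = 17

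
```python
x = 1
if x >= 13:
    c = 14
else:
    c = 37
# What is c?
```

Trace (tracking c):
x = 1  # -> x = 1
if x >= 13:  # condition is False
else:
    c = 37  # -> c = 37

Answer: 37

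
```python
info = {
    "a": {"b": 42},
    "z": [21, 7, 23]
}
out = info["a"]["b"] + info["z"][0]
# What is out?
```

Trace (tracking out):
info = {'a': {'b': 42}, 'z': [21, 7, 23]}  # -> info = {'a': {'b': 42}, 'z': [21, 7, 23]}
out = info['a']['b'] + info['z'][0]  # -> out = 63

Answer: 63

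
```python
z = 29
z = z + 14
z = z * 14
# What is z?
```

Trace (tracking z):
z = 29  # -> z = 29
z = z + 14  # -> z = 43
z = z * 14  # -> z = 602

Answer: 602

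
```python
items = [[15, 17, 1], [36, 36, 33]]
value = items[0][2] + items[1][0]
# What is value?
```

Answer: 37

Derivation:
Trace (tracking value):
items = [[15, 17, 1], [36, 36, 33]]  # -> items = [[15, 17, 1], [36, 36, 33]]
value = items[0][2] + items[1][0]  # -> value = 37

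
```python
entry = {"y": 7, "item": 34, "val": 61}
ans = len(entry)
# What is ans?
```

Trace (tracking ans):
entry = {'y': 7, 'item': 34, 'val': 61}  # -> entry = {'y': 7, 'item': 34, 'val': 61}
ans = len(entry)  # -> ans = 3

Answer: 3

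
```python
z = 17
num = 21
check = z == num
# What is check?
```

Answer: False

Derivation:
Trace (tracking check):
z = 17  # -> z = 17
num = 21  # -> num = 21
check = z == num  # -> check = False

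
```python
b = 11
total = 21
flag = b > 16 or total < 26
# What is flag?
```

Trace (tracking flag):
b = 11  # -> b = 11
total = 21  # -> total = 21
flag = b > 16 or total < 26  # -> flag = True

Answer: True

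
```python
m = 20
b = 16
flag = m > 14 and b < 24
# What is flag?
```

Answer: True

Derivation:
Trace (tracking flag):
m = 20  # -> m = 20
b = 16  # -> b = 16
flag = m > 14 and b < 24  # -> flag = True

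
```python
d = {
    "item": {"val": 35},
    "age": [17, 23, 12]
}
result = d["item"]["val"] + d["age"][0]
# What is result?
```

Trace (tracking result):
d = {'item': {'val': 35}, 'age': [17, 23, 12]}  # -> d = {'item': {'val': 35}, 'age': [17, 23, 12]}
result = d['item']['val'] + d['age'][0]  # -> result = 52

Answer: 52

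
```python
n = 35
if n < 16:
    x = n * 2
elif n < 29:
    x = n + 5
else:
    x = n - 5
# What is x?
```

Trace (tracking x):
n = 35  # -> n = 35
if n < 16:  # condition is False
elif n < 29:  # condition is False
else:
    x = n - 5  # -> x = 30

Answer: 30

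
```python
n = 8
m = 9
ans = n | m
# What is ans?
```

Answer: 9

Derivation:
Trace (tracking ans):
n = 8  # -> n = 8
m = 9  # -> m = 9
ans = n | m  # -> ans = 9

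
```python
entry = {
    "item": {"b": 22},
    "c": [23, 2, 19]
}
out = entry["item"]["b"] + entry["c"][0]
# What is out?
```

Trace (tracking out):
entry = {'item': {'b': 22}, 'c': [23, 2, 19]}  # -> entry = {'item': {'b': 22}, 'c': [23, 2, 19]}
out = entry['item']['b'] + entry['c'][0]  # -> out = 45

Answer: 45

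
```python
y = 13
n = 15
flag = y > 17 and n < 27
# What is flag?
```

Answer: False

Derivation:
Trace (tracking flag):
y = 13  # -> y = 13
n = 15  # -> n = 15
flag = y > 17 and n < 27  # -> flag = False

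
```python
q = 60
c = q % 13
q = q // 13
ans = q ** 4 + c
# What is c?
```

Trace (tracking c):
q = 60  # -> q = 60
c = q % 13  # -> c = 8
q = q // 13  # -> q = 4
ans = q ** 4 + c  # -> ans = 264

Answer: 8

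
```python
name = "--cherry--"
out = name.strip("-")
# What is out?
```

Trace (tracking out):
name = '--cherry--'  # -> name = '--cherry--'
out = name.strip('-')  # -> out = 'cherry'

Answer: 'cherry'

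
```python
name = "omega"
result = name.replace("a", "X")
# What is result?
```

Answer: 'omegX'

Derivation:
Trace (tracking result):
name = 'omega'  # -> name = 'omega'
result = name.replace('a', 'X')  # -> result = 'omegX'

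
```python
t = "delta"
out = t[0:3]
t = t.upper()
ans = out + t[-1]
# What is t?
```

Answer: 'DELTA'

Derivation:
Trace (tracking t):
t = 'delta'  # -> t = 'delta'
out = t[0:3]  # -> out = 'del'
t = t.upper()  # -> t = 'DELTA'
ans = out + t[-1]  # -> ans = 'delA'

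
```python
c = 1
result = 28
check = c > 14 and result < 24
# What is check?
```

Trace (tracking check):
c = 1  # -> c = 1
result = 28  # -> result = 28
check = c > 14 and result < 24  # -> check = False

Answer: False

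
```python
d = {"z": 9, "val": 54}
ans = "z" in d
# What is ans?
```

Trace (tracking ans):
d = {'z': 9, 'val': 54}  # -> d = {'z': 9, 'val': 54}
ans = 'z' in d  # -> ans = True

Answer: True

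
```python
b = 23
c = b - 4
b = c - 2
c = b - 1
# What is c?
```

Trace (tracking c):
b = 23  # -> b = 23
c = b - 4  # -> c = 19
b = c - 2  # -> b = 17
c = b - 1  # -> c = 16

Answer: 16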